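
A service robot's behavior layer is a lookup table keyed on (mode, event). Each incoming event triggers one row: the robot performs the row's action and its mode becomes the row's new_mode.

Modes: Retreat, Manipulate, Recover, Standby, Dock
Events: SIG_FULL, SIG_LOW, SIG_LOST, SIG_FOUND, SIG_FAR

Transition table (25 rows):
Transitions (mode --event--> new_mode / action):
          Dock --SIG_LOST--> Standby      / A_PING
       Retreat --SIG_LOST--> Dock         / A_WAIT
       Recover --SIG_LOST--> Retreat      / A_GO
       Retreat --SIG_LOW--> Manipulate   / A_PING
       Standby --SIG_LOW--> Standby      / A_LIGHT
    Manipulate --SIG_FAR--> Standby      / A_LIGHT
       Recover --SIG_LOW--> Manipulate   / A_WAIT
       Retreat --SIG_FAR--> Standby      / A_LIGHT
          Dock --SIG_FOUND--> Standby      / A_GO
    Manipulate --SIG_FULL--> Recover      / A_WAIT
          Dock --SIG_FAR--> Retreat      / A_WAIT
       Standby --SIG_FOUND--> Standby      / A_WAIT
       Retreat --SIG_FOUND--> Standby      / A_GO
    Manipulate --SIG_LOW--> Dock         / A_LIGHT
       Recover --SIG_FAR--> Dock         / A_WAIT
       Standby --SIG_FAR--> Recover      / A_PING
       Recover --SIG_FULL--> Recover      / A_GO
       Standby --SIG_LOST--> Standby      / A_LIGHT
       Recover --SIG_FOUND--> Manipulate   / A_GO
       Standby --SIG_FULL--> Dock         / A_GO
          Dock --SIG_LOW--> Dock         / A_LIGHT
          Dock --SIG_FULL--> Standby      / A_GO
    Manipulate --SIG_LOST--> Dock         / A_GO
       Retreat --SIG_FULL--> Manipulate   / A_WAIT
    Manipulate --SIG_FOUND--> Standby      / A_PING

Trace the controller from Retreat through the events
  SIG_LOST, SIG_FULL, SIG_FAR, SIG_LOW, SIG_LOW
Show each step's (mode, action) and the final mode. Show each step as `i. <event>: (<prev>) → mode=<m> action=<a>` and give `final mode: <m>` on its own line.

final mode: Dock

1. SIG_LOST: (Retreat) → mode=Dock action=A_WAIT
2. SIG_FULL: (Dock) → mode=Standby action=A_GO
3. SIG_FAR: (Standby) → mode=Recover action=A_PING
4. SIG_LOW: (Recover) → mode=Manipulate action=A_WAIT
5. SIG_LOW: (Manipulate) → mode=Dock action=A_LIGHT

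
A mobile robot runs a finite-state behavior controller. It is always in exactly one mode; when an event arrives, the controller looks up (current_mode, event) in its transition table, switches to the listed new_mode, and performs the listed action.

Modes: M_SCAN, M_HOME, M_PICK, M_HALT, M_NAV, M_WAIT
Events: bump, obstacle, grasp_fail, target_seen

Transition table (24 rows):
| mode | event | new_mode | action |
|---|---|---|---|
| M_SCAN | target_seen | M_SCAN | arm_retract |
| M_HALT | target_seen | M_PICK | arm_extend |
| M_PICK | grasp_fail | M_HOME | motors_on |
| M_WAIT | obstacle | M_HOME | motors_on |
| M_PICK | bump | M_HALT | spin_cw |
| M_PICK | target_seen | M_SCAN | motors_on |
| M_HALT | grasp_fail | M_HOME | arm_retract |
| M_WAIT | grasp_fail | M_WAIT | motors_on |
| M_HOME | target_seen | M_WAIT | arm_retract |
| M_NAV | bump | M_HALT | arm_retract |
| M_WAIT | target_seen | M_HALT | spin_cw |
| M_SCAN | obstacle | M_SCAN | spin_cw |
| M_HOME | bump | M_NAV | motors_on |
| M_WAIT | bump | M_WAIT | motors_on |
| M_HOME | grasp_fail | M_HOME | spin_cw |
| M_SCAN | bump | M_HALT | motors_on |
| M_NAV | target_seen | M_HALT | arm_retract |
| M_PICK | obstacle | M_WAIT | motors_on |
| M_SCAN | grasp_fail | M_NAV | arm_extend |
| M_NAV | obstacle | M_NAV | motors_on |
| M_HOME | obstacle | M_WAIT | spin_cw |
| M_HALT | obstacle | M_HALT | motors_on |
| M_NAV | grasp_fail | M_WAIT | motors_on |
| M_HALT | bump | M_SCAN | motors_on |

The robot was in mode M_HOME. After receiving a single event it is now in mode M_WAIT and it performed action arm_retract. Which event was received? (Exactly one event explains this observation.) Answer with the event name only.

target_seen

try bump: (M_HOME, bump) → (M_NAV, motors_on)
try obstacle: (M_HOME, obstacle) → (M_WAIT, spin_cw)
try grasp_fail: (M_HOME, grasp_fail) → (M_HOME, spin_cw)
try target_seen: (M_HOME, target_seen) → (M_WAIT, arm_retract)  ← matches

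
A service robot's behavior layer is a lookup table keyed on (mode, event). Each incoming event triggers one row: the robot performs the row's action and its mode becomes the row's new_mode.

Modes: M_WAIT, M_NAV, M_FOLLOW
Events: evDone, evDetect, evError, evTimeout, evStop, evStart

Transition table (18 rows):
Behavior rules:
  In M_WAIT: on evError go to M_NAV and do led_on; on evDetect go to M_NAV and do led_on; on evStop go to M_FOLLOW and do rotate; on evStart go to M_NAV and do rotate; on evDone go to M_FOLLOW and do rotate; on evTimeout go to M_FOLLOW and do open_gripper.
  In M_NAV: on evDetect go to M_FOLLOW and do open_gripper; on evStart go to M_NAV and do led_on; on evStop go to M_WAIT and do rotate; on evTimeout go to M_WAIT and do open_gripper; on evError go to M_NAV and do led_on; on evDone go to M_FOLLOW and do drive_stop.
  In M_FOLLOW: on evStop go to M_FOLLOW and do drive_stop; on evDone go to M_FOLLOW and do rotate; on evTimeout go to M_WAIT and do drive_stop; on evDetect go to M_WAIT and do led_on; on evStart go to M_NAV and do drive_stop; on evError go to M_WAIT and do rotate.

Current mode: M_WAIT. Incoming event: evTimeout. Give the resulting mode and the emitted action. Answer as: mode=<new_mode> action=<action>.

mode=M_FOLLOW action=open_gripper

current mode = M_WAIT; filter table to that mode:
  (M_WAIT, evError) → (M_NAV, led_on)
  (M_WAIT, evDetect) → (M_NAV, led_on)
  (M_WAIT, evStop) → (M_FOLLOW, rotate)
  (M_WAIT, evStart) → (M_NAV, rotate)
  (M_WAIT, evDone) → (M_FOLLOW, rotate)
  (M_WAIT, evTimeout) → (M_FOLLOW, open_gripper)  ← event matches
event = evTimeout selects (M_FOLLOW, open_gripper)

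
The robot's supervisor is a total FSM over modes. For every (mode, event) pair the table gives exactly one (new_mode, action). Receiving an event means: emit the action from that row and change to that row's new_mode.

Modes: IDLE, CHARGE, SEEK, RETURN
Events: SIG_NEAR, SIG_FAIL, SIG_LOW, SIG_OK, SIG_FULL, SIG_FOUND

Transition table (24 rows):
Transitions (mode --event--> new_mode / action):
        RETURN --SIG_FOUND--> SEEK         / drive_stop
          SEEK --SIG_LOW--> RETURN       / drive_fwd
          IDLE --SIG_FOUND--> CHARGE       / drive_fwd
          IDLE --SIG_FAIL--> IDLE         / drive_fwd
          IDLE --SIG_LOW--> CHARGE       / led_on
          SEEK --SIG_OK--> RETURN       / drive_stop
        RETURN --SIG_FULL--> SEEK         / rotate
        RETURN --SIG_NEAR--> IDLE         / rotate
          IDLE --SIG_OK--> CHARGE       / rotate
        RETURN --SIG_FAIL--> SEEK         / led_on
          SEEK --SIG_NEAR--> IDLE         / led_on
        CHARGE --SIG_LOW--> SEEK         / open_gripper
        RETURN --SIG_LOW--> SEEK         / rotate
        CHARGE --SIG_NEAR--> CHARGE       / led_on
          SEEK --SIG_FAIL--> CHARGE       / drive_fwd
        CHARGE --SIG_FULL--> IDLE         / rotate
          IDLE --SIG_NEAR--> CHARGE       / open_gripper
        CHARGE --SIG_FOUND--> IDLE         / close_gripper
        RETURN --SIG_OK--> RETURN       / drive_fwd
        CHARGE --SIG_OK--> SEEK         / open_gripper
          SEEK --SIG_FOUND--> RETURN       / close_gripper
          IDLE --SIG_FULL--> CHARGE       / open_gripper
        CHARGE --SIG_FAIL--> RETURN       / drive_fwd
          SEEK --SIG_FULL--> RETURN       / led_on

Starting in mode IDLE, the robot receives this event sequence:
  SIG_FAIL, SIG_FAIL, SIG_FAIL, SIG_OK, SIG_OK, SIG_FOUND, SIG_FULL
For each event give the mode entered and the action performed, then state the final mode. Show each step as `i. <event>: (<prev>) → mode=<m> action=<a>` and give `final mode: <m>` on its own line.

final mode: SEEK

1. SIG_FAIL: (IDLE) → mode=IDLE action=drive_fwd
2. SIG_FAIL: (IDLE) → mode=IDLE action=drive_fwd
3. SIG_FAIL: (IDLE) → mode=IDLE action=drive_fwd
4. SIG_OK: (IDLE) → mode=CHARGE action=rotate
5. SIG_OK: (CHARGE) → mode=SEEK action=open_gripper
6. SIG_FOUND: (SEEK) → mode=RETURN action=close_gripper
7. SIG_FULL: (RETURN) → mode=SEEK action=rotate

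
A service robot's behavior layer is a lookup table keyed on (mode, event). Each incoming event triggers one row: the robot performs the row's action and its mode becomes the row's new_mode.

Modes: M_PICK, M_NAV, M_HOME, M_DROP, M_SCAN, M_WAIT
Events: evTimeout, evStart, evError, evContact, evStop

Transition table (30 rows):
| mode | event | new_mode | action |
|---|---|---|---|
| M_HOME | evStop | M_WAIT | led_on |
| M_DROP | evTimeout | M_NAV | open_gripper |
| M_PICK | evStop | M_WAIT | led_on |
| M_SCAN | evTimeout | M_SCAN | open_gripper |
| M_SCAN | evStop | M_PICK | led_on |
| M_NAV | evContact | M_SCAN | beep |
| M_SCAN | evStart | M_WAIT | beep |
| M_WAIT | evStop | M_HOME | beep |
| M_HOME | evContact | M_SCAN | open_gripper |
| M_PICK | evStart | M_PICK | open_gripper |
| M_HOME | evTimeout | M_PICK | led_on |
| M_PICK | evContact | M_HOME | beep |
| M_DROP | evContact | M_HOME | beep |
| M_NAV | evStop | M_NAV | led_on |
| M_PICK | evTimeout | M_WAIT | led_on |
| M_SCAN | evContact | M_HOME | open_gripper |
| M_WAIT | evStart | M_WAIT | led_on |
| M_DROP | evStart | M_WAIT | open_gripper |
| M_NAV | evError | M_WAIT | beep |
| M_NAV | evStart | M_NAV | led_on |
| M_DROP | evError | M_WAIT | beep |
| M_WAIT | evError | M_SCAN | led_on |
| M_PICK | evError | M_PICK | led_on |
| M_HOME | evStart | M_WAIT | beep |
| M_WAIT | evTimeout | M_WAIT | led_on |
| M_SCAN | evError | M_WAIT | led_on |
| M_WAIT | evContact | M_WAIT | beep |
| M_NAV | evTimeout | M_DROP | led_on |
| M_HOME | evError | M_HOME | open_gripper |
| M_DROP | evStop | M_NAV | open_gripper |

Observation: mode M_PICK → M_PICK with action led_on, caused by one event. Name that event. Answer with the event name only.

evError

try evTimeout: (M_PICK, evTimeout) → (M_WAIT, led_on)
try evStart: (M_PICK, evStart) → (M_PICK, open_gripper)
try evError: (M_PICK, evError) → (M_PICK, led_on)  ← matches
try evContact: (M_PICK, evContact) → (M_HOME, beep)
try evStop: (M_PICK, evStop) → (M_WAIT, led_on)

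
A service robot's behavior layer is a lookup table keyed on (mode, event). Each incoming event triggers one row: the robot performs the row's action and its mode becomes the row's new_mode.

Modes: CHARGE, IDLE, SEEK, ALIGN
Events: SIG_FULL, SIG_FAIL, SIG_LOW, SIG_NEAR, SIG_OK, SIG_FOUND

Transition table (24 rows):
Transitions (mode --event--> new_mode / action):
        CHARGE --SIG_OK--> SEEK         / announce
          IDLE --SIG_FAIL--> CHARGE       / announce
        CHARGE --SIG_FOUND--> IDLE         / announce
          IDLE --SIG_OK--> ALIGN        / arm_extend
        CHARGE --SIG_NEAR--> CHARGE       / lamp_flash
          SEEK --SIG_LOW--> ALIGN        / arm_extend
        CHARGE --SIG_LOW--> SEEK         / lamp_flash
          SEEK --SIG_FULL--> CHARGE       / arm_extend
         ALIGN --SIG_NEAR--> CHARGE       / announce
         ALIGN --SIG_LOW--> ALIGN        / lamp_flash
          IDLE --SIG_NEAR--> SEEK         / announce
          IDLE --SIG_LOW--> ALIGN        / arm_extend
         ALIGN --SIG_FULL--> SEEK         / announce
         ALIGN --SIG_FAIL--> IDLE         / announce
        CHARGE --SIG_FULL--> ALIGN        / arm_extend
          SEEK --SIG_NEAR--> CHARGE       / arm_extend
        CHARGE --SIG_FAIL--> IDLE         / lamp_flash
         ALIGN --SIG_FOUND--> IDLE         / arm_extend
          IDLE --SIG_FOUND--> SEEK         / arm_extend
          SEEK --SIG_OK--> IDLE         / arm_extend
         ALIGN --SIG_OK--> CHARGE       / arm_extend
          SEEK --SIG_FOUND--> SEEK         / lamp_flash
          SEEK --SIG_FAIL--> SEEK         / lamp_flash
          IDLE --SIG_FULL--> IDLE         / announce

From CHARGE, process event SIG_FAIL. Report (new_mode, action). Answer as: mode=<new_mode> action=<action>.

mode=IDLE action=lamp_flash

current mode = CHARGE; filter table to that mode:
  (CHARGE, SIG_OK) → (SEEK, announce)
  (CHARGE, SIG_FOUND) → (IDLE, announce)
  (CHARGE, SIG_NEAR) → (CHARGE, lamp_flash)
  (CHARGE, SIG_LOW) → (SEEK, lamp_flash)
  (CHARGE, SIG_FULL) → (ALIGN, arm_extend)
  (CHARGE, SIG_FAIL) → (IDLE, lamp_flash)  ← event matches
event = SIG_FAIL selects (IDLE, lamp_flash)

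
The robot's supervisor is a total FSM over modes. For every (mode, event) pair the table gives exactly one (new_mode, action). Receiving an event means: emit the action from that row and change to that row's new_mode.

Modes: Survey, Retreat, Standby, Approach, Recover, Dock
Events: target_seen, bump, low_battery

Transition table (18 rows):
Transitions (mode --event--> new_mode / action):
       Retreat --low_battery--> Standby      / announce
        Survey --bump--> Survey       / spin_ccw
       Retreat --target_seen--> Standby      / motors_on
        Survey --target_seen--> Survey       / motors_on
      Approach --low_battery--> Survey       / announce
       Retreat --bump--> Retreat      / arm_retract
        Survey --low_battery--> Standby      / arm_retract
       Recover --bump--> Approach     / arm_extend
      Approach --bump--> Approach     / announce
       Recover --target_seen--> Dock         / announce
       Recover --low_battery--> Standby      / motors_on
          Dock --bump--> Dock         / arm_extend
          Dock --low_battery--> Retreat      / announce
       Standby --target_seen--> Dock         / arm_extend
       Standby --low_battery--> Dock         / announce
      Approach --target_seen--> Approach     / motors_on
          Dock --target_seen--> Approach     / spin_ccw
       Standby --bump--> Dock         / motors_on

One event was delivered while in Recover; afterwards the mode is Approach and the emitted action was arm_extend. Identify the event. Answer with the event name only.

bump

try target_seen: (Recover, target_seen) → (Dock, announce)
try bump: (Recover, bump) → (Approach, arm_extend)  ← matches
try low_battery: (Recover, low_battery) → (Standby, motors_on)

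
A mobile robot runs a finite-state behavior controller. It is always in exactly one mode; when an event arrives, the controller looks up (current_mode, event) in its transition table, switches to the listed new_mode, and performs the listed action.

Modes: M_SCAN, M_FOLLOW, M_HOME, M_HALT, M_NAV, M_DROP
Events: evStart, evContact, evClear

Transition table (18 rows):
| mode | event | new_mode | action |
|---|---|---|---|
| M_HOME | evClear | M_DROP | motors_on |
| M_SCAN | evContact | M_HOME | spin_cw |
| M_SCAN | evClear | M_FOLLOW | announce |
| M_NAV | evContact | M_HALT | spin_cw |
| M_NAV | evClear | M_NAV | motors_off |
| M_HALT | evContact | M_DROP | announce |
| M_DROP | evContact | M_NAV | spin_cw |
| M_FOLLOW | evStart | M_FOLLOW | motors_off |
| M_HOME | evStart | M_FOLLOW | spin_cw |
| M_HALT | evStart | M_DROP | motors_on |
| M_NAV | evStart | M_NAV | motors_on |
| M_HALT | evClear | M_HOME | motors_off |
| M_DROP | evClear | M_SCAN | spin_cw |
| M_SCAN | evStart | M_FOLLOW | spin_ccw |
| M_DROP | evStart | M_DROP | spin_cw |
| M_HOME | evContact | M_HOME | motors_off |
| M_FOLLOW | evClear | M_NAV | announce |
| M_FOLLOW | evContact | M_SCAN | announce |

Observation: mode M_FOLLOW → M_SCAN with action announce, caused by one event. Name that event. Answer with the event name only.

try evStart: (M_FOLLOW, evStart) → (M_FOLLOW, motors_off)
try evContact: (M_FOLLOW, evContact) → (M_SCAN, announce)  ← matches
try evClear: (M_FOLLOW, evClear) → (M_NAV, announce)

evContact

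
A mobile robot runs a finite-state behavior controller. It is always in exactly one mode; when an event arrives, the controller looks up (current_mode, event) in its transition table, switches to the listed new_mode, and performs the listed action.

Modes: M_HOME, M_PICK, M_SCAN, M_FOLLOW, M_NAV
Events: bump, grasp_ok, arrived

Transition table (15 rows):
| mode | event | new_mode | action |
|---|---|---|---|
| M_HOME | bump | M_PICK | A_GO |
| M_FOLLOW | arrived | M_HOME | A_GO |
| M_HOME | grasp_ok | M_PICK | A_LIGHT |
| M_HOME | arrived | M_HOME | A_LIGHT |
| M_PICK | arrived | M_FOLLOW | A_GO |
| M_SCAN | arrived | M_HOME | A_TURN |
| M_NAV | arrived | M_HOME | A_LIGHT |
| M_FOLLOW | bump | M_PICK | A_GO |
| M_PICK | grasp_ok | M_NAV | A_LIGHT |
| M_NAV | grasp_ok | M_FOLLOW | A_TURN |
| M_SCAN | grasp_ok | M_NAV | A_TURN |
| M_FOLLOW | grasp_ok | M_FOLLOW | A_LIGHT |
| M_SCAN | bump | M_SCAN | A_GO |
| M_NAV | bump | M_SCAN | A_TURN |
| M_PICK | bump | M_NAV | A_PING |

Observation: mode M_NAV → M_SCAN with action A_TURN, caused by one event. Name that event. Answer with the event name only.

try bump: (M_NAV, bump) → (M_SCAN, A_TURN)  ← matches
try grasp_ok: (M_NAV, grasp_ok) → (M_FOLLOW, A_TURN)
try arrived: (M_NAV, arrived) → (M_HOME, A_LIGHT)

bump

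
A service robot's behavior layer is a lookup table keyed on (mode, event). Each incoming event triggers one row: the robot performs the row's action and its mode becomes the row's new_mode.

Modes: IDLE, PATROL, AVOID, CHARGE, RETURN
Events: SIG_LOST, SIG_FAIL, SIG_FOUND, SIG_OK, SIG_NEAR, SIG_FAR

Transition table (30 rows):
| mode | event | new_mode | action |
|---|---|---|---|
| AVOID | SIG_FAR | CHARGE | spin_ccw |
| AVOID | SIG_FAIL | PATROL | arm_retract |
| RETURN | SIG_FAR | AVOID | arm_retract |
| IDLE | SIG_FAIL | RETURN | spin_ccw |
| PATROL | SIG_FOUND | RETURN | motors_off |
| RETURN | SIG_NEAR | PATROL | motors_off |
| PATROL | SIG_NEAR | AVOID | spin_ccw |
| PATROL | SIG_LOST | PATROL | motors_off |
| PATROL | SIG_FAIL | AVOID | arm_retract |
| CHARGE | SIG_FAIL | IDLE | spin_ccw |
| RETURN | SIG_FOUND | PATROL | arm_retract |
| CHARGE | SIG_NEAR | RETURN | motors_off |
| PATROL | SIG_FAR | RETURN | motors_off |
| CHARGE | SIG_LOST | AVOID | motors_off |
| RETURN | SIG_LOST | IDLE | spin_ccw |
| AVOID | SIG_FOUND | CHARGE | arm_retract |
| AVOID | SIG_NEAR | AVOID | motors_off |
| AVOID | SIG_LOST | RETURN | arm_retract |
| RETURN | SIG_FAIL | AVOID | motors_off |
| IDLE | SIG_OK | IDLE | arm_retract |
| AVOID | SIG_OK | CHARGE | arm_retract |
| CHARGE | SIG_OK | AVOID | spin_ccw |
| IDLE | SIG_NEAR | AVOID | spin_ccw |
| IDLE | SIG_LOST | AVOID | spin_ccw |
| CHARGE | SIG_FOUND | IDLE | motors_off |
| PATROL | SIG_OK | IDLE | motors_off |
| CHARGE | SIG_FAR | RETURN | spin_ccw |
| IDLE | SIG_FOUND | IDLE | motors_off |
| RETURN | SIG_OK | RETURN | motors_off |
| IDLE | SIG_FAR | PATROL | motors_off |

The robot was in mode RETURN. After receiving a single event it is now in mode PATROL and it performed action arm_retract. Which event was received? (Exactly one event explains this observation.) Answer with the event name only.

SIG_FOUND

try SIG_LOST: (RETURN, SIG_LOST) → (IDLE, spin_ccw)
try SIG_FAIL: (RETURN, SIG_FAIL) → (AVOID, motors_off)
try SIG_FOUND: (RETURN, SIG_FOUND) → (PATROL, arm_retract)  ← matches
try SIG_OK: (RETURN, SIG_OK) → (RETURN, motors_off)
try SIG_NEAR: (RETURN, SIG_NEAR) → (PATROL, motors_off)
try SIG_FAR: (RETURN, SIG_FAR) → (AVOID, arm_retract)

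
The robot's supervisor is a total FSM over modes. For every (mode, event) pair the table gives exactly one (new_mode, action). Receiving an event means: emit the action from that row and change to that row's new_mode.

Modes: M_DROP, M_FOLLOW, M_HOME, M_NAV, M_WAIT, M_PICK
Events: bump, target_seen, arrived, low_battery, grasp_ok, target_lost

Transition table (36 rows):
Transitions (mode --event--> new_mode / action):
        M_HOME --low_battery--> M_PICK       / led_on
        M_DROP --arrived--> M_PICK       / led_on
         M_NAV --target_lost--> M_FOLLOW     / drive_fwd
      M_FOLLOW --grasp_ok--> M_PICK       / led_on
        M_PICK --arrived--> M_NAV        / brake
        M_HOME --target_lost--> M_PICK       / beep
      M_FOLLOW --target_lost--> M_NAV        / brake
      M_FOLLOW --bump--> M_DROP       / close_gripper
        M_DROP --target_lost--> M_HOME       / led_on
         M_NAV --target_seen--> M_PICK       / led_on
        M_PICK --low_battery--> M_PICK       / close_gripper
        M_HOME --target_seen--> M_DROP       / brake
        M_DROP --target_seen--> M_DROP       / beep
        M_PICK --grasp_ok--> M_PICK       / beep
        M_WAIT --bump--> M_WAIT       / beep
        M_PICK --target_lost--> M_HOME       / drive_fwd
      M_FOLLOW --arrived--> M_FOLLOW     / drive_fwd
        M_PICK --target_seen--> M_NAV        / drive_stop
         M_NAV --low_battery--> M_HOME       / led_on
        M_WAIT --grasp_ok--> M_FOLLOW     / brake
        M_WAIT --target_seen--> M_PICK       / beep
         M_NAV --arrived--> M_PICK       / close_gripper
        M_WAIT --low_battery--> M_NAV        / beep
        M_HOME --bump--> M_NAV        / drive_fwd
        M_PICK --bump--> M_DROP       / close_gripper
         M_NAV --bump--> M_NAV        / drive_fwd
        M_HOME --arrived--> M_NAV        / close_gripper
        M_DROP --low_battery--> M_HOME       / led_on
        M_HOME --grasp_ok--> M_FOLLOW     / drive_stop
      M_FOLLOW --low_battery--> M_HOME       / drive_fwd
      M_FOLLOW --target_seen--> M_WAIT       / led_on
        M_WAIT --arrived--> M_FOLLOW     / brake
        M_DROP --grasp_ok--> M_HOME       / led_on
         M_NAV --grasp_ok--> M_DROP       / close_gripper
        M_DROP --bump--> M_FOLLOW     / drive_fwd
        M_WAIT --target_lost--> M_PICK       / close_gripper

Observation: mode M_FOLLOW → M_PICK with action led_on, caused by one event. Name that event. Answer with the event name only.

try bump: (M_FOLLOW, bump) → (M_DROP, close_gripper)
try target_seen: (M_FOLLOW, target_seen) → (M_WAIT, led_on)
try arrived: (M_FOLLOW, arrived) → (M_FOLLOW, drive_fwd)
try low_battery: (M_FOLLOW, low_battery) → (M_HOME, drive_fwd)
try grasp_ok: (M_FOLLOW, grasp_ok) → (M_PICK, led_on)  ← matches
try target_lost: (M_FOLLOW, target_lost) → (M_NAV, brake)

grasp_ok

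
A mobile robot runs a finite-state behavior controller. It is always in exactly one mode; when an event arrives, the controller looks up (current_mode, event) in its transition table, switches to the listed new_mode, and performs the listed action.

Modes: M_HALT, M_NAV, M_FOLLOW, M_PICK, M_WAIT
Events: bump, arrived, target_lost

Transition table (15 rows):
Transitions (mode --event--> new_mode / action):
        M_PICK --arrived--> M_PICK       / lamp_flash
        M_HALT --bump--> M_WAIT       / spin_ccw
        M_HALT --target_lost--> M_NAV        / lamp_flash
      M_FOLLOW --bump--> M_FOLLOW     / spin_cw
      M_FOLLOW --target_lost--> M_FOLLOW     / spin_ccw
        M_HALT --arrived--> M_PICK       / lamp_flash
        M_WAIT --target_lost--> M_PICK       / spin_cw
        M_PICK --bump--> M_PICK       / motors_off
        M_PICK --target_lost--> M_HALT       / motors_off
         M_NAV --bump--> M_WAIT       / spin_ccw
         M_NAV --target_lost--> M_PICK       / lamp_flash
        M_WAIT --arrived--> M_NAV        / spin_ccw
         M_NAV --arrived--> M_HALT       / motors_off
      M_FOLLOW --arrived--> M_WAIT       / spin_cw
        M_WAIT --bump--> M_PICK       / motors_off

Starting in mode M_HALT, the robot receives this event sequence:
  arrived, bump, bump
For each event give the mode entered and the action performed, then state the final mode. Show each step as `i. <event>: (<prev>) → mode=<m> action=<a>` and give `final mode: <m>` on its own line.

final mode: M_PICK

1. arrived: (M_HALT) → mode=M_PICK action=lamp_flash
2. bump: (M_PICK) → mode=M_PICK action=motors_off
3. bump: (M_PICK) → mode=M_PICK action=motors_off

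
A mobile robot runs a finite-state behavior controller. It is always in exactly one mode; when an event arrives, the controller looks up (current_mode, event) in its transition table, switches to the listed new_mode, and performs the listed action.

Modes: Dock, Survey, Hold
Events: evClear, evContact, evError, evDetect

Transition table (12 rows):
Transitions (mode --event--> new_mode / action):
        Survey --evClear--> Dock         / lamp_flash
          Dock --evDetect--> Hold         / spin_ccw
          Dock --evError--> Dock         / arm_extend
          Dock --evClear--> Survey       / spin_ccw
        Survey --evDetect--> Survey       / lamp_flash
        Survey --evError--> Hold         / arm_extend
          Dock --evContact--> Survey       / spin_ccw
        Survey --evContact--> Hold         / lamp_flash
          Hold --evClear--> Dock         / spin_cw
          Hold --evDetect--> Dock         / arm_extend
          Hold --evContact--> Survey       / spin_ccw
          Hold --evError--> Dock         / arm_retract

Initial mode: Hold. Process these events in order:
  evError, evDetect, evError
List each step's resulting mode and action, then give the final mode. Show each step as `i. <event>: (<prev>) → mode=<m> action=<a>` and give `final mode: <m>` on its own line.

1. evError: (Hold) → mode=Dock action=arm_retract
2. evDetect: (Dock) → mode=Hold action=spin_ccw
3. evError: (Hold) → mode=Dock action=arm_retract

final mode: Dock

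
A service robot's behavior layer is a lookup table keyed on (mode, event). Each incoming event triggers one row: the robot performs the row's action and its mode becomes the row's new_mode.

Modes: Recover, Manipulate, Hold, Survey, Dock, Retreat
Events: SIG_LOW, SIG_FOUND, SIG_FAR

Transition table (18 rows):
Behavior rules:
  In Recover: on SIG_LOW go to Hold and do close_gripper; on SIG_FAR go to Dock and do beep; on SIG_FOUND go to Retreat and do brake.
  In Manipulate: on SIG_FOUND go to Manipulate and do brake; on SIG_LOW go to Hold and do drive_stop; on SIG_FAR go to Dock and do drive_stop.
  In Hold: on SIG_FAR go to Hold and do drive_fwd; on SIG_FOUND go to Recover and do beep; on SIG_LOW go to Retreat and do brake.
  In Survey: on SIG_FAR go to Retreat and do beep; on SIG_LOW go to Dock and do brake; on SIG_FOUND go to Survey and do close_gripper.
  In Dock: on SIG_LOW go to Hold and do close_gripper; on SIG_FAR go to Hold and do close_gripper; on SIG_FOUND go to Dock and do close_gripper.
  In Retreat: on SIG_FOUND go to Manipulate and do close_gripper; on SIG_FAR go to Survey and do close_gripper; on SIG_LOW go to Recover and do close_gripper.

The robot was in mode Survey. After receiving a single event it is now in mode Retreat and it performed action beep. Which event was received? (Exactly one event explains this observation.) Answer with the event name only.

SIG_FAR

try SIG_LOW: (Survey, SIG_LOW) → (Dock, brake)
try SIG_FOUND: (Survey, SIG_FOUND) → (Survey, close_gripper)
try SIG_FAR: (Survey, SIG_FAR) → (Retreat, beep)  ← matches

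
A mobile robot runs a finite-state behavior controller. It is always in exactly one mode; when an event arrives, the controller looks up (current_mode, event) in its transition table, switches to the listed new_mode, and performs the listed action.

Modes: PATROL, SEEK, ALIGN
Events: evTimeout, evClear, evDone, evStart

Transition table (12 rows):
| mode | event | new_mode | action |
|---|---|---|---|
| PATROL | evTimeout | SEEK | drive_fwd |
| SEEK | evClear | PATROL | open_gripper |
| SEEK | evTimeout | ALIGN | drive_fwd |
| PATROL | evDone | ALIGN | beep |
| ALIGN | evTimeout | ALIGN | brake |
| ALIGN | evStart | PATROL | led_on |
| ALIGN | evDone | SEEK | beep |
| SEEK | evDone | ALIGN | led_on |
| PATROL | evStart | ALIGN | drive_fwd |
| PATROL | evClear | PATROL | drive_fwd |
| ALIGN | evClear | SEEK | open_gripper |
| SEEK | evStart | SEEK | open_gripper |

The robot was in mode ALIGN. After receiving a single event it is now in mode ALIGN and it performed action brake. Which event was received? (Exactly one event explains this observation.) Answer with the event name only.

evTimeout

try evTimeout: (ALIGN, evTimeout) → (ALIGN, brake)  ← matches
try evClear: (ALIGN, evClear) → (SEEK, open_gripper)
try evDone: (ALIGN, evDone) → (SEEK, beep)
try evStart: (ALIGN, evStart) → (PATROL, led_on)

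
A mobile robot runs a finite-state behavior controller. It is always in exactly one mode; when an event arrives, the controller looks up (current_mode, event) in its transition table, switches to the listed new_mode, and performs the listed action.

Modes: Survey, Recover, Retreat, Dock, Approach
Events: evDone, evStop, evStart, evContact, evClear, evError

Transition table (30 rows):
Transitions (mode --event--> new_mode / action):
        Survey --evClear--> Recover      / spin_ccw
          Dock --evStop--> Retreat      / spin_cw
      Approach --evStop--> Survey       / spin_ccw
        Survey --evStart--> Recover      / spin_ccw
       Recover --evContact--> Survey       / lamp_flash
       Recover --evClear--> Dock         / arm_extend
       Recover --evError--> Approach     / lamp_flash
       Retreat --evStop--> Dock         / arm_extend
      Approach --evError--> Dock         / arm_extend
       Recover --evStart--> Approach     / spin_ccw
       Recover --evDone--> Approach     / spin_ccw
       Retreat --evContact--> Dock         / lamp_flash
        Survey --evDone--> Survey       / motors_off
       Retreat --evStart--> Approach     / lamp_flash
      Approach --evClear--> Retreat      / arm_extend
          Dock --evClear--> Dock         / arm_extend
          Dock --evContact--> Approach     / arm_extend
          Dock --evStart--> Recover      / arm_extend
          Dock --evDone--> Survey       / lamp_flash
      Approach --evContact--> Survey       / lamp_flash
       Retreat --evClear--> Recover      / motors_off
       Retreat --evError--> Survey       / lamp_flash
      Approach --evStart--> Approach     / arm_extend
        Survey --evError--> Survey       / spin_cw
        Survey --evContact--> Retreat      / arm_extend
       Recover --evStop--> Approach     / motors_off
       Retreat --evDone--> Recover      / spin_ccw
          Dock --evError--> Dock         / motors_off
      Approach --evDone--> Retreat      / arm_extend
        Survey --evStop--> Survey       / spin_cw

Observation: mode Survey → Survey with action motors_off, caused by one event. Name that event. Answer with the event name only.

evDone

try evDone: (Survey, evDone) → (Survey, motors_off)  ← matches
try evStop: (Survey, evStop) → (Survey, spin_cw)
try evStart: (Survey, evStart) → (Recover, spin_ccw)
try evContact: (Survey, evContact) → (Retreat, arm_extend)
try evClear: (Survey, evClear) → (Recover, spin_ccw)
try evError: (Survey, evError) → (Survey, spin_cw)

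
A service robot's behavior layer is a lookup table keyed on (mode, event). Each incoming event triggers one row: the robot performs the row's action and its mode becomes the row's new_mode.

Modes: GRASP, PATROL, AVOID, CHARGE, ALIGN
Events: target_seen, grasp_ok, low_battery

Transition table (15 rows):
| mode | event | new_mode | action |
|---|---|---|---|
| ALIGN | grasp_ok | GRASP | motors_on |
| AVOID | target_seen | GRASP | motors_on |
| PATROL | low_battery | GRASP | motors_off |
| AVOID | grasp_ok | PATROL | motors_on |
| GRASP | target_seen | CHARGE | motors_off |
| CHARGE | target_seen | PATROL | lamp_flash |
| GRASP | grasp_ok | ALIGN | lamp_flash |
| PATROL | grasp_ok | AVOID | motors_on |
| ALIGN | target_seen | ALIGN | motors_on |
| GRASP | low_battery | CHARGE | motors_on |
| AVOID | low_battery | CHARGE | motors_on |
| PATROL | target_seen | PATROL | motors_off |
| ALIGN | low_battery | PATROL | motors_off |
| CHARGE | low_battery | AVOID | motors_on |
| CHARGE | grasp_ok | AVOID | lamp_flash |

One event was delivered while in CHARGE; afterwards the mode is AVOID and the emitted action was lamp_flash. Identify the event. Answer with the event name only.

try target_seen: (CHARGE, target_seen) → (PATROL, lamp_flash)
try grasp_ok: (CHARGE, grasp_ok) → (AVOID, lamp_flash)  ← matches
try low_battery: (CHARGE, low_battery) → (AVOID, motors_on)

grasp_ok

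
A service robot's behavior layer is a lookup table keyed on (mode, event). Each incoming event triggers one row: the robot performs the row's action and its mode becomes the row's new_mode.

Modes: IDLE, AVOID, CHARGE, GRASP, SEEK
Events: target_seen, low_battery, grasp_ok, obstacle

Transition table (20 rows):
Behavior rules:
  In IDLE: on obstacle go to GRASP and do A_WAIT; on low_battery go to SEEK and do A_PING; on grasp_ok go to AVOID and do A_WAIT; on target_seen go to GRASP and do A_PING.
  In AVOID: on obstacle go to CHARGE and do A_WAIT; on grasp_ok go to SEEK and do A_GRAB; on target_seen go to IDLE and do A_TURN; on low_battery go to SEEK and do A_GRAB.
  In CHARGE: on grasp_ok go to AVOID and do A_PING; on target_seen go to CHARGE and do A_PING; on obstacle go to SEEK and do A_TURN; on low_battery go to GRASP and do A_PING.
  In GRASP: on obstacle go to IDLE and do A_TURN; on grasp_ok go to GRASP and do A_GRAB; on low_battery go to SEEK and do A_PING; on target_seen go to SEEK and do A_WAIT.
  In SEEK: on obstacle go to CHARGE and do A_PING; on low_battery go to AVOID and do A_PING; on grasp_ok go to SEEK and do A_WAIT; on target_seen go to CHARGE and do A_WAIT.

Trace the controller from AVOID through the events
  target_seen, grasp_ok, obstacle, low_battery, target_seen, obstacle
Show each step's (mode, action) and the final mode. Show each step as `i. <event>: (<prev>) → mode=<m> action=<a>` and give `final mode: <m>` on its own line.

final mode: CHARGE

1. target_seen: (AVOID) → mode=IDLE action=A_TURN
2. grasp_ok: (IDLE) → mode=AVOID action=A_WAIT
3. obstacle: (AVOID) → mode=CHARGE action=A_WAIT
4. low_battery: (CHARGE) → mode=GRASP action=A_PING
5. target_seen: (GRASP) → mode=SEEK action=A_WAIT
6. obstacle: (SEEK) → mode=CHARGE action=A_PING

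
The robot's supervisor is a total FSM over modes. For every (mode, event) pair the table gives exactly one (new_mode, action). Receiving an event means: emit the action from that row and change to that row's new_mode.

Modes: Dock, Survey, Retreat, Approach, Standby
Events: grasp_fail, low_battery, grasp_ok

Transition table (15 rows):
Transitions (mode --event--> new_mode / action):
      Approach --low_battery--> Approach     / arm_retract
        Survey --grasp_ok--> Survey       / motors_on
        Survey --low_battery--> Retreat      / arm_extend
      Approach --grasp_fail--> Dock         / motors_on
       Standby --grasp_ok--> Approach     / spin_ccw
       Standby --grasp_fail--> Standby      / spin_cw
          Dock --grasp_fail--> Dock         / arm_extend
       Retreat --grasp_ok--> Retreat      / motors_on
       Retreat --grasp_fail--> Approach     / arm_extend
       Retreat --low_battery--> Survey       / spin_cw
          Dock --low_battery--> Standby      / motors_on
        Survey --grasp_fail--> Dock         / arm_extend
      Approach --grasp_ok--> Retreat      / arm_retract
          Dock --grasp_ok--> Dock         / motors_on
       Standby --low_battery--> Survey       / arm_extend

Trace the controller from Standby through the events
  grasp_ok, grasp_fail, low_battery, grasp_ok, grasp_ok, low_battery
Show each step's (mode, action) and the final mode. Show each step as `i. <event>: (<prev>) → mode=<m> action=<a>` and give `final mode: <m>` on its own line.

1. grasp_ok: (Standby) → mode=Approach action=spin_ccw
2. grasp_fail: (Approach) → mode=Dock action=motors_on
3. low_battery: (Dock) → mode=Standby action=motors_on
4. grasp_ok: (Standby) → mode=Approach action=spin_ccw
5. grasp_ok: (Approach) → mode=Retreat action=arm_retract
6. low_battery: (Retreat) → mode=Survey action=spin_cw

final mode: Survey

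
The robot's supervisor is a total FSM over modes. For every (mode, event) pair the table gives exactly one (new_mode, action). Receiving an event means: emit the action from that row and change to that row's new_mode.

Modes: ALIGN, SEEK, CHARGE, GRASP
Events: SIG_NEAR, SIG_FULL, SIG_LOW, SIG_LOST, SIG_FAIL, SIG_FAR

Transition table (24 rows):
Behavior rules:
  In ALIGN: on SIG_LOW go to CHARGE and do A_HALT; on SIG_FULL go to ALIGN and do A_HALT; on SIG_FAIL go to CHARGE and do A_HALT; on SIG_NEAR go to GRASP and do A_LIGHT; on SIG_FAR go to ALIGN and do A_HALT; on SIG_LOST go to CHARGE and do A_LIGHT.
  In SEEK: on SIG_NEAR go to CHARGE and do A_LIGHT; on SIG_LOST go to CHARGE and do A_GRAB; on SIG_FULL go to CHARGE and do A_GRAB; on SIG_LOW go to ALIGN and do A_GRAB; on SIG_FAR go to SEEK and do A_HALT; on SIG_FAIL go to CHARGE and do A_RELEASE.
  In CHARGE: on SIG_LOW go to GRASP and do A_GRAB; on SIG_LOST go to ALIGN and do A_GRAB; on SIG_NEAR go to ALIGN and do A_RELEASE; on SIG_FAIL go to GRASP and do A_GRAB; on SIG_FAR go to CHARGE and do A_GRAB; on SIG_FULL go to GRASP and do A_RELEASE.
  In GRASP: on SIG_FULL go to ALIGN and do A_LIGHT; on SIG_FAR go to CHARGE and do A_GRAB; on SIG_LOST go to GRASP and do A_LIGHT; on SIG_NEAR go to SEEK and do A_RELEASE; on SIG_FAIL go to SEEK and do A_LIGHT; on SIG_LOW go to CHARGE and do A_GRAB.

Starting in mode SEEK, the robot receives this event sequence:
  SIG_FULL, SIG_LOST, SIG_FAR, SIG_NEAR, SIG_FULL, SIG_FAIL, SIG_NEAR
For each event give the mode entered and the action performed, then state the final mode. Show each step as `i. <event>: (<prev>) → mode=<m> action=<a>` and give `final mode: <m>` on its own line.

1. SIG_FULL: (SEEK) → mode=CHARGE action=A_GRAB
2. SIG_LOST: (CHARGE) → mode=ALIGN action=A_GRAB
3. SIG_FAR: (ALIGN) → mode=ALIGN action=A_HALT
4. SIG_NEAR: (ALIGN) → mode=GRASP action=A_LIGHT
5. SIG_FULL: (GRASP) → mode=ALIGN action=A_LIGHT
6. SIG_FAIL: (ALIGN) → mode=CHARGE action=A_HALT
7. SIG_NEAR: (CHARGE) → mode=ALIGN action=A_RELEASE

final mode: ALIGN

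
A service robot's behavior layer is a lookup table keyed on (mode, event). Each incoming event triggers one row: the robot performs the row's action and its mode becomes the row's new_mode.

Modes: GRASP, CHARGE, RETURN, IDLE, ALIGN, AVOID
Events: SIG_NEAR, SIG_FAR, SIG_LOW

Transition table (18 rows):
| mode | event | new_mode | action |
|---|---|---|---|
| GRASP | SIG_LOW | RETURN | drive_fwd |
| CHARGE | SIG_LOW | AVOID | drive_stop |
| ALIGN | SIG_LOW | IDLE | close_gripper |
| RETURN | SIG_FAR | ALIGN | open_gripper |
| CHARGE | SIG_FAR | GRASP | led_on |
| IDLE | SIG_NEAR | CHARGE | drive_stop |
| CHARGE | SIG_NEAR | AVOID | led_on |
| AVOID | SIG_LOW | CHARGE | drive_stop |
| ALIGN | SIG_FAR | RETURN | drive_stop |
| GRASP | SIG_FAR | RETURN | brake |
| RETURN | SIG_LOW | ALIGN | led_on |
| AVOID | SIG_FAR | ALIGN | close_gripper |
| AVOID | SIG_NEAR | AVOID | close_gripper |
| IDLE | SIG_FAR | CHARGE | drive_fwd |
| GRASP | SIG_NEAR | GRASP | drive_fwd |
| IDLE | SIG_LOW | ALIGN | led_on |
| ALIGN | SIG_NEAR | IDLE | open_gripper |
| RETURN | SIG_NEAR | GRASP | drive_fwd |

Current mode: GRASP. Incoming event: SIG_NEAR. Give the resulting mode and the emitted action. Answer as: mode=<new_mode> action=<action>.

current mode = GRASP; filter table to that mode:
  (GRASP, SIG_LOW) → (RETURN, drive_fwd)
  (GRASP, SIG_FAR) → (RETURN, brake)
  (GRASP, SIG_NEAR) → (GRASP, drive_fwd)  ← event matches
event = SIG_NEAR selects (GRASP, drive_fwd)

mode=GRASP action=drive_fwd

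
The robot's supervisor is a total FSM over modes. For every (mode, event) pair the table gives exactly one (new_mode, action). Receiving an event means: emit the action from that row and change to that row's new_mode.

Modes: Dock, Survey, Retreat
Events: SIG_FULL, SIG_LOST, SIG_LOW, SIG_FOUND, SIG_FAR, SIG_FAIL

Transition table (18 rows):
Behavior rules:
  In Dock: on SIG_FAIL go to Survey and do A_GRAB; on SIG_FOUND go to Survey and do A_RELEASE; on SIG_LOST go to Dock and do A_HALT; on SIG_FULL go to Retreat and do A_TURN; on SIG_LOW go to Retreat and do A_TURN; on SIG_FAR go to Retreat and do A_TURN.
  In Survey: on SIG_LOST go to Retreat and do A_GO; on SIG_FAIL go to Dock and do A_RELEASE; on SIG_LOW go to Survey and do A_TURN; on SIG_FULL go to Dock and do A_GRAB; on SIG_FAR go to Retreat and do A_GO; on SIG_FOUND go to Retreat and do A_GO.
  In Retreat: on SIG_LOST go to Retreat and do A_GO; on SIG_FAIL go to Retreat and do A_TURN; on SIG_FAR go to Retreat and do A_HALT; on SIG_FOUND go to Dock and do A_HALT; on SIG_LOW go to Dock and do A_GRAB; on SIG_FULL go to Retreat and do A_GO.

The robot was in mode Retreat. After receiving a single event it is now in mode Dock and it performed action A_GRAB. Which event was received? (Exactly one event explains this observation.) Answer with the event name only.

try SIG_FULL: (Retreat, SIG_FULL) → (Retreat, A_GO)
try SIG_LOST: (Retreat, SIG_LOST) → (Retreat, A_GO)
try SIG_LOW: (Retreat, SIG_LOW) → (Dock, A_GRAB)  ← matches
try SIG_FOUND: (Retreat, SIG_FOUND) → (Dock, A_HALT)
try SIG_FAR: (Retreat, SIG_FAR) → (Retreat, A_HALT)
try SIG_FAIL: (Retreat, SIG_FAIL) → (Retreat, A_TURN)

SIG_LOW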